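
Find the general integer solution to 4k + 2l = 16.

Step 1: Compute gcd(4, 2) = 2.
Since 2 divides 16, solutions exist.

Step 2: Find a particular solution using extended Euclidean algorithm.
We get k₀ = 0, l₀ = 8.
Check: 4*0 + 2*8 = 16 = 16 ✓

Step 3: Write the general solution.
k = 0 + (2/2)t = 0 + 1t
l = 8 - (4/2)t = 8 - 2t
for any integer t.

k = 0 + 1t, l = 8 - 2t for integer t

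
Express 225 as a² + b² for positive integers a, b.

We need to find integers a, b > 0 such that a² + b² = 225.
Trying a = 9: b² = 225 - 9² = 225 - 81 = 144
b = 12
Check: 9² + 12² = 81 + 144 = 225 ✓

225 = 9² + 12²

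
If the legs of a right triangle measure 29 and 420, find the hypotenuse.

c² = a² + b² = 29² + 420² = 841 + 176400 = 177241
c = 421

421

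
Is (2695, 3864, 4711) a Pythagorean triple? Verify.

Compute a² + b² = 2695² + 3864² = 7263025 + 14930496 = 22193521
Compute c² = 4711² = 22193521
Since 22193521 = 22193521, confirmed.

Yes, it is a Pythagorean triple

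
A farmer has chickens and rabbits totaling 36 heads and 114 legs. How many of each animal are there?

Let c = chickens, r = rabbits.
Heads: c + r = 36
Legs: 2c + 4r = 114
From the first equation, c = 36 - r. Substitute:
2(36 - r) + 4r = 114
72 + 2r = 114
r = (114 - 72)/2 = 21
c = 36 - 21 = 15

Chickens: 15, Rabbits: 21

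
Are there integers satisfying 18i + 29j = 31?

Step 1: Compute gcd(18, 29).
gcd(18, 29) = 1

Step 2: Check divisibility.
Does 1 divide 31? 31 = 1 x 31, so yes.

By the theorem on linear Diophantine equations, 18i + 29j = 31 has integer solutions if and only if gcd(18, 29) divides 31. Since 1 | 31, solutions exist.

Yes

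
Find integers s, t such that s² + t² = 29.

We need to find integers s, t > 0 such that s² + t² = 29.
Trying s = 2: t² = 29 - 2² = 29 - 4 = 25
t = 5
Check: 2² + 5² = 4 + 25 = 29 ✓

29 = 2² + 5²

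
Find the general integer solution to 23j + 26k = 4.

Step 1: Compute gcd(23, 26) = 1.
Since 1 divides 4, solutions exist.

Step 2: Find a particular solution using extended Euclidean algorithm.
We get j₀ = -36, k₀ = 32.
Check: 23*-36 + 26*32 = 4 = 4 ✓

Step 3: Write the general solution.
j = -36 + (26/1)t = -36 + 26t
k = 32 - (23/1)t = 32 - 23t
for any integer t.

j = -36 + 26t, k = 32 - 23t for integer t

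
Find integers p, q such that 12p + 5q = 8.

Step 1: Check solvability.
gcd(12, 5) = 1
Since 1 divides 8, solutions exist.

Step 2: Apply extended Euclidean algorithm to find gcd.
We find integers such that 12*x0 + 5*y0 = 1

Step 3: Scale the particular solution.
Multiply by 8/1 = 8:
p = -16, q = 40

Step 4: Verify.
12*(-16) + 5*(40) = 8 = 8 ✓

p = -16, q = 40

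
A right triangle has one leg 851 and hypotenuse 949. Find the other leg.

b² = c² - a² = 900601 - 724201 = 176400
b = 420

420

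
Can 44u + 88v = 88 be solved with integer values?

Step 1: Compute gcd(44, 88).
gcd(44, 88) = 44

Step 2: Check divisibility.
Does 44 divide 88? 88 = 44 x 2, so yes.

By the theorem on linear Diophantine equations, 44u + 88v = 88 has integer solutions if and only if gcd(44, 88) divides 88. Since 44 | 88, solutions exist.

Yes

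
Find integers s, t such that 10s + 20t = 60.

Step 1: Check solvability.
gcd(10, 20) = 10
Since 10 divides 60, solutions exist.

Step 2: Apply extended Euclidean algorithm to find gcd.
We find integers such that 10*x0 + 20*y0 = 10

Step 3: Scale the particular solution.
Multiply by 60/10 = 6:
s = 6, t = 0

Step 4: Verify.
10*(6) + 20*(0) = 60 = 60 ✓

s = 6, t = 0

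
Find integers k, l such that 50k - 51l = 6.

Step 1: Check solvability.
gcd(50, 51) = 1
Since 1 divides 6, solutions exist.

Step 2: Apply extended Euclidean algorithm to find gcd.
We find integers such that 50*x0 + 51*y0 = 1

Step 3: Scale the particular solution.
Multiply by 6/1 = 6:
k = -6, l = -6

Step 4: Verify.
50*(-6) - 51*(-6) = 6 = 6 ✓

k = -6, l = -6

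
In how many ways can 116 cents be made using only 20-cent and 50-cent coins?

We need non-negative integers (x, y) with 20x + 50y = 116.
For each x from 0 to 5, check if (116 - 20x) is a non-negative multiple of 50.
Solutions (x, y): none
Count: 0

0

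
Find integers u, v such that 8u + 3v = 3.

Step 1: Check solvability.
gcd(8, 3) = 1
Since 1 divides 3, solutions exist.

Step 2: Apply extended Euclidean algorithm to find gcd.
We find integers such that 8*x0 + 3*y0 = 1

Step 3: Scale the particular solution.
Multiply by 3/1 = 3:
u = -3, v = 9

Step 4: Verify.
8*(-3) + 3*(9) = 3 = 3 ✓

u = -3, v = 9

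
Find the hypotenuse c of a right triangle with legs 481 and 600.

c² = a² + b² = 481² + 600² = 231361 + 360000 = 591361
c = sqrt(591361) = 769

769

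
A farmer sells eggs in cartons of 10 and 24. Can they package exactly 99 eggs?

We need non-negative a, b with 10a + 24b = 99.
gcd(10, 24) = 2, and 2 does not divide 99.
No integer solutions exist.

No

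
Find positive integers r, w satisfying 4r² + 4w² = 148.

Try small values of r and check whether (148 - 4r²)/4 is a perfect square.
r = 6: 4·6² = 144, so 4w² = 148 - 144 = 4, giving w² = 1, w = 1.
Check: 4·6² + 4·1² = 144 + 4 = 148 ✓

r = 6, w = 1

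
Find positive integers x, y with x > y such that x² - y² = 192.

Factor: x² - y² = (x+y)(x-y) = 192.
We need two factors of 192 with the same parity.
Use x+y = 96 and x-y = 2 (product 96·2 = 192).
Adding: 2x = 98, so x = 49.
Subtracting: 2y = 94, so y = 47.
Check: 49² - 47² = 2401 - 2209 = 192 ✓

x = 49, y = 47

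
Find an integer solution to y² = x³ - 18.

Try small integer x values and check whether x³ - 18 is a perfect square.
x = 3: x³ - 18 = 3³ - 18 = 27 - 18 = 9
Is 9 a perfect square? 3² = 9 ✓
So (x, y) = (3, -3) is a solution.

x = 3, y = -3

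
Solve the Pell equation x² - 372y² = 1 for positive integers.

We seek the smallest positive integers (x, y) with x² - 372y² = 1, i.e., x² = 372y² + 1.
Try successive y values:
y = 1: x² = 372·1² + 1 = 373, not a perfect square
y = 2: x² = 372·2² + 1 = 1489, not a perfect square
y = 3: x² = 372·3² + 1 = 3349, not a perfect square
... continuing the search (or via continued fractions) ...
y = 630: x² = 372·630² + 1 = 147646801, x = 12151 ✓

Verify: 12151² - 372·630² = 147646801 - 147646800 = 1 ✓

x = 12151, y = 630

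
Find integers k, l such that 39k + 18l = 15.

Step 1: Check solvability.
gcd(39, 18) = 3
Since 3 divides 15, solutions exist.

Step 2: Apply extended Euclidean algorithm to find gcd.
We find integers such that 39*x0 + 18*y0 = 3

Step 3: Scale the particular solution.
Multiply by 15/3 = 5:
k = 5, l = -10

Step 4: Verify.
39*(5) + 18*(-10) = 15 = 15 ✓

k = 5, l = -10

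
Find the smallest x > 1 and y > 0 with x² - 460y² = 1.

We seek the smallest positive integers (x, y) with x² - 460y² = 1, i.e., x² = 460y² + 1.
Try successive y values:
y = 1: x² = 460·1² + 1 = 461, not a perfect square
y = 2: x² = 460·2² + 1 = 1841, not a perfect square
y = 3: x² = 460·3² + 1 = 4141, not a perfect square
... continuing the search (or via continued fractions) ...
y = 118230: x² = 460·118230² + 1 = 6430033134001, x = 2535751 ✓

Verify: 2535751² - 460·118230² = 6430033134001 - 6430033134000 = 1 ✓

x = 2535751, y = 118230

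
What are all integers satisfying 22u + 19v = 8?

Step 1: Compute gcd(22, 19) = 1.
Since 1 divides 8, solutions exist.

Step 2: Find a particular solution using extended Euclidean algorithm.
We get u₀ = -48, v₀ = 56.
Check: 22*-48 + 19*56 = 8 = 8 ✓

Step 3: Write the general solution.
u = -48 + (19/1)t = -48 + 19t
v = 56 - (22/1)t = 56 - 22t
for any integer t.

u = -48 + 19t, v = 56 - 22t for integer t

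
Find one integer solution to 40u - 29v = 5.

Step 1: Check solvability.
gcd(40, 29) = 1
Since 1 divides 5, solutions exist.

Step 2: Apply extended Euclidean algorithm to find gcd.
We find integers such that 40*x0 + 29*y0 = 1

Step 3: Scale the particular solution.
Multiply by 5/1 = 5:
u = 40, v = 55

Step 4: Verify.
40*(40) - 29*(55) = 5 = 5 ✓

u = 40, v = 55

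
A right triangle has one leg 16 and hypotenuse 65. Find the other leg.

a² = c² - b² = 4225 - 256 = 3969
a = 63

63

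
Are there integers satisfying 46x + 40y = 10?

Step 1: Compute gcd(46, 40).
gcd(46, 40) = 2

Step 2: Check divisibility.
Does 2 divide 10? 10 = 2 x 5, so yes.

By the theorem on linear Diophantine equations, 46x + 40y = 10 has integer solutions if and only if gcd(46, 40) divides 10. Since 2 | 10, solutions exist.

Yes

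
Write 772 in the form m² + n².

We need to find integers m, n > 0 such that m² + n² = 772.
Trying m = 14: n² = 772 - 14² = 772 - 196 = 576
n = 24
Check: 14² + 24² = 196 + 576 = 772 ✓

772 = 14² + 24²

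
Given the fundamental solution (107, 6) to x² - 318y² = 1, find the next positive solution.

Solutions to x² - Dy² = 1 are generated by powers of (x₀ + y₀√D).
The next solution satisfies x₁ + y₁√318 = (x₀ + y₀√318)², giving:
x₁ = x₀² + 318y₀² = 107² + 318·6² = 11449 + 11448 = 22897
y₁ = 2x₀y₀ = 2·107·6 = 1284

Verify: 22897² - 318·1284² = 524272609 - 524272608 = 1 ✓

x = 22897, y = 1284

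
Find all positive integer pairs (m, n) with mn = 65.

The positive divisors of 65 are: 1, 5, 13, 65.
Each divisor d gives the pair (d, 65/d):
(1, 65), (5, 13), (13, 5), (65, 1)

(1, 65), (5, 13), (13, 5), (65, 1)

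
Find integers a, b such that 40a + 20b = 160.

Step 1: Check solvability.
gcd(40, 20) = 20
Since 20 divides 160, solutions exist.

Step 2: Apply extended Euclidean algorithm to find gcd.
We find integers such that 40*x0 + 20*y0 = 20

Step 3: Scale the particular solution.
Multiply by 160/20 = 8:
a = 0, b = 8

Step 4: Verify.
40*(0) + 20*(8) = 160 = 160 ✓

a = 0, b = 8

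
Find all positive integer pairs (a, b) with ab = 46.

The positive divisors of 46 are: 1, 2, 23, 46.
Each divisor d gives the pair (d, 46/d):
(1, 46), (2, 23), (23, 2), (46, 1)

(1, 46), (2, 23), (23, 2), (46, 1)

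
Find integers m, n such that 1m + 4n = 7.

Step 1: Check solvability.
gcd(1, 4) = 1
Since 1 divides 7, solutions exist.

Step 2: Apply extended Euclidean algorithm to find gcd.
We find integers such that 1*x0 + 4*y0 = 1

Step 3: Scale the particular solution.
Multiply by 7/1 = 7:
m = 7, n = 0

Step 4: Verify.
1*(7) + 4*(0) = 7 = 7 ✓

m = 7, n = 0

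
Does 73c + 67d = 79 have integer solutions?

Step 1: Compute gcd(73, 67).
gcd(73, 67) = 1

Step 2: Check divisibility.
Does 1 divide 79? 79 = 1 x 79, so yes.

By the theorem on linear Diophantine equations, 73c + 67d = 79 has integer solutions if and only if gcd(73, 67) divides 79. Since 1 | 79, solutions exist.

Yes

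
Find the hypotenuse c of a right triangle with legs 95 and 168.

c² = a² + b² = 95² + 168² = 9025 + 28224 = 37249
c = sqrt(37249) = 193

193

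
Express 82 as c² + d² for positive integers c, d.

We need to find integers c, d > 0 such that c² + d² = 82.
Trying c = 1: d² = 82 - 1² = 82 - 1 = 81
d = 9
Check: 1² + 9² = 1 + 81 = 82 ✓

82 = 1² + 9²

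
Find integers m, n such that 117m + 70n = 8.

Step 1: Check solvability.
gcd(117, 70) = 1
Since 1 divides 8, solutions exist.

Step 2: Apply extended Euclidean algorithm to find gcd.
We find integers such that 117*x0 + 70*y0 = 1

Step 3: Scale the particular solution.
Multiply by 8/1 = 8:
m = 24, n = -40

Step 4: Verify.
117*(24) + 70*(-40) = 8 = 8 ✓

m = 24, n = -40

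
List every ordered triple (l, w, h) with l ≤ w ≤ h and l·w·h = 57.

Iterate l from 1 to ⌊57^(1/3)⌋. For each l dividing 57, iterate w ≥ l with w dividing 57/l, and set h = 57/(l·w).
Triples found (2): (1×1×57), (1×3×19)

(1×1×57), (1×3×19)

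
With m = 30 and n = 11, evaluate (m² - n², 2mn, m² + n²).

a = m² - n² = 900 - 121 = 779
b = 2mn = 2·30·11 = 660
c = m² + n² = 900 + 121 = 1021
Verify: 779² + 660² = 606841 + 435600 = 1042441 = 1021² ✓

(779, 660, 1021)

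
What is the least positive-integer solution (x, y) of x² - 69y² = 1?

We seek the smallest positive integers (x, y) with x² - 69y² = 1, i.e., x² = 69y² + 1.
Try successive y values:
y = 1: x² = 69·1² + 1 = 70, not a perfect square
y = 2: x² = 69·2² + 1 = 277, not a perfect square
y = 3: x² = 69·3² + 1 = 622, not a perfect square
... continuing the search (or via continued fractions) ...
y = 936: x² = 69·936² + 1 = 60450625, x = 7775 ✓

Verify: 7775² - 69·936² = 60450625 - 60450624 = 1 ✓

x = 7775, y = 936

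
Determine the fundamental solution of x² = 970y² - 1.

We need x² = 970y² - 1. Try successive y:
y = 1: x² = 970·1² - 1 = 969, not a perfect square
y = 2: x² = 970·2² - 1 = 3879, not a perfect square
y = 3: x² = 970·3² - 1 = 8729, not a perfect square
...
y = 10537: x² = 970·10537² - 1 = 107697517929 = 328173² ✓
Check: 328173² - 970·10537² = 107697517929 - 107697517930 = -1 ✓

x = 328173, y = 10537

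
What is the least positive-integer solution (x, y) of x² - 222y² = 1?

We seek the smallest positive integers (x, y) with x² - 222y² = 1, i.e., x² = 222y² + 1.
Try successive y values:
y = 1: x² = 222·1² + 1 = 223, not a perfect square
y = 2: x² = 222·2² + 1 = 889, not a perfect square
y = 3: x² = 222·3² + 1 = 1999, not a perfect square
... continuing the search (or via continued fractions) ...
y = 10: x² = 222·10² + 1 = 22201, x = 149 ✓

Verify: 149² - 222·10² = 22201 - 22200 = 1 ✓

x = 149, y = 10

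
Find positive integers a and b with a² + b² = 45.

We need to find integers a, b > 0 such that a² + b² = 45.
Trying a = 3: b² = 45 - 3² = 45 - 9 = 36
b = 6
Check: 3² + 6² = 9 + 36 = 45 ✓

45 = 3² + 6²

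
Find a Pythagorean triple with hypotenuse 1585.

We need a² + b² = 1585² = 2512225.
Trying: 375² + 1540² = 140625 + 2371600 = 2512225 ✓

(375, 1540, 1585)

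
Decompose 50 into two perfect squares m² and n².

We need to find integers m, n > 0 such that m² + n² = 50.
Trying m = 1: n² = 50 - 1² = 50 - 1 = 49
n = 7
Check: 1² + 7² = 1 + 49 = 50 ✓

50 = 1² + 7²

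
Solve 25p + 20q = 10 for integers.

Step 1: Check solvability.
gcd(25, 20) = 5
Since 5 divides 10, solutions exist.

Step 2: Apply extended Euclidean algorithm to find gcd.
We find integers such that 25*x0 + 20*y0 = 5

Step 3: Scale the particular solution.
Multiply by 10/5 = 2:
p = 2, q = -2

Step 4: Verify.
25*(2) + 20*(-2) = 10 = 10 ✓

p = 2, q = -2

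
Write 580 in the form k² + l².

We need to find integers k, l > 0 such that k² + l² = 580.
Trying k = 2: l² = 580 - 2² = 580 - 4 = 576
l = 24
Check: 2² + 24² = 4 + 576 = 580 ✓

580 = 2² + 24²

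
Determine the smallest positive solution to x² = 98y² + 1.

We seek the smallest positive integers (x, y) with x² - 98y² = 1, i.e., x² = 98y² + 1.
Try successive y values:
y = 1: x² = 98·1² + 1 = 99, not a perfect square
y = 2: x² = 98·2² + 1 = 393, not a perfect square
y = 3: x² = 98·3² + 1 = 883, not a perfect square
... continuing the search (or via continued fractions) ...
y = 10: x² = 98·10² + 1 = 9801, x = 99 ✓

Verify: 99² - 98·10² = 9801 - 9800 = 1 ✓

x = 99, y = 10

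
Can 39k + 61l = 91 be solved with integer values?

Step 1: Compute gcd(39, 61).
gcd(39, 61) = 1

Step 2: Check divisibility.
Does 1 divide 91? 91 = 1 x 91, so yes.

By the theorem on linear Diophantine equations, 39k + 61l = 91 has integer solutions if and only if gcd(39, 61) divides 91. Since 1 | 91, solutions exist.

Yes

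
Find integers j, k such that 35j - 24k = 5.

Step 1: Check solvability.
gcd(35, 24) = 1
Since 1 divides 5, solutions exist.

Step 2: Apply extended Euclidean algorithm to find gcd.
We find integers such that 35*x0 + 24*y0 = 1

Step 3: Scale the particular solution.
Multiply by 5/1 = 5:
j = 55, k = 80

Step 4: Verify.
35*(55) - 24*(80) = 5 = 5 ✓

j = 55, k = 80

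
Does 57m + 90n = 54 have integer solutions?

Step 1: Compute gcd(57, 90).
gcd(57, 90) = 3

Step 2: Check divisibility.
Does 3 divide 54? 54 = 3 x 18, so yes.

By the theorem on linear Diophantine equations, 57m + 90n = 54 has integer solutions if and only if gcd(57, 90) divides 54. Since 3 | 54, solutions exist.

Yes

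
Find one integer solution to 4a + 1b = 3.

Step 1: Check solvability.
gcd(4, 1) = 1
Since 1 divides 3, solutions exist.

Step 2: Apply extended Euclidean algorithm to find gcd.
We find integers such that 4*x0 + 1*y0 = 1

Step 3: Scale the particular solution.
Multiply by 3/1 = 3:
a = 0, b = 3

Step 4: Verify.
4*(0) + 1*(3) = 3 = 3 ✓

a = 0, b = 3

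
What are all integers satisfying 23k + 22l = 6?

Step 1: Compute gcd(23, 22) = 1.
Since 1 divides 6, solutions exist.

Step 2: Find a particular solution using extended Euclidean algorithm.
We get k₀ = 6, l₀ = -6.
Check: 23*6 + 22*-6 = 6 = 6 ✓

Step 3: Write the general solution.
k = 6 + (22/1)t = 6 + 22t
l = -6 - (23/1)t = -6 - 23t
for any integer t.

k = 6 + 22t, l = -6 - 23t for integer t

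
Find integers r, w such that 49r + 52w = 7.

Step 1: Check solvability.
gcd(49, 52) = 1
Since 1 divides 7, solutions exist.

Step 2: Apply extended Euclidean algorithm to find gcd.
We find integers such that 49*x0 + 52*y0 = 1

Step 3: Scale the particular solution.
Multiply by 7/1 = 7:
r = 119, w = -112

Step 4: Verify.
49*(119) + 52*(-112) = 7 = 7 ✓

r = 119, w = -112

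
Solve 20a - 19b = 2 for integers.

Step 1: Check solvability.
gcd(20, 19) = 1
Since 1 divides 2, solutions exist.

Step 2: Apply extended Euclidean algorithm to find gcd.
We find integers such that 20*x0 + 19*y0 = 1

Step 3: Scale the particular solution.
Multiply by 2/1 = 2:
a = 2, b = 2

Step 4: Verify.
20*(2) - 19*(2) = 2 = 2 ✓

a = 2, b = 2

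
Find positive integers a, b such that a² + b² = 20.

Search for a with 20 - a² a perfect square.
a = 2: 20 - 2² = 20 - 4 = 16 = 4² ✓
So a = 2, b = 4.

a = 2, b = 4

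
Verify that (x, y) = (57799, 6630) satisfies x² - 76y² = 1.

Compute x² = 57799² = 3340724401
Compute 76y² = 76·6630² = 76·43956900 = 3340724400
x² - 76y² = 3340724401 - 3340724400 = 1
Since this equals 1, (57799, 6630) is a solution.

Yes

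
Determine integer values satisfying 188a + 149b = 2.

Step 1: Check solvability.
gcd(188, 149) = 1
Since 1 divides 2, solutions exist.

Step 2: Apply extended Euclidean algorithm to find gcd.
We find integers such that 188*x0 + 149*y0 = 1

Step 3: Scale the particular solution.
Multiply by 2/1 = 2:
a = -84, b = 106

Step 4: Verify.
188*(-84) + 149*(106) = 2 = 2 ✓

a = -84, b = 106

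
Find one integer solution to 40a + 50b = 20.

Step 1: Check solvability.
gcd(40, 50) = 10
Since 10 divides 20, solutions exist.

Step 2: Apply extended Euclidean algorithm to find gcd.
We find integers such that 40*x0 + 50*y0 = 10

Step 3: Scale the particular solution.
Multiply by 20/10 = 2:
a = -2, b = 2

Step 4: Verify.
40*(-2) + 50*(2) = 20 = 20 ✓

a = -2, b = 2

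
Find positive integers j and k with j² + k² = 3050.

We need to find integers j, k > 0 such that j² + k² = 3050.
Trying j = 5: k² = 3050 - 5² = 3050 - 25 = 3025
k = 55
Check: 5² + 55² = 25 + 3025 = 3050 ✓

3050 = 5² + 55²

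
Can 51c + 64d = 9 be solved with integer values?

Step 1: Compute gcd(51, 64).
gcd(51, 64) = 1

Step 2: Check divisibility.
Does 1 divide 9? 9 = 1 x 9, so yes.

By the theorem on linear Diophantine equations, 51c + 64d = 9 has integer solutions if and only if gcd(51, 64) divides 9. Since 1 | 9, solutions exist.

Yes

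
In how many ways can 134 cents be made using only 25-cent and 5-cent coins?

We need non-negative integers (x, y) with 25x + 5y = 134.
For each x from 0 to 5, check if (134 - 25x) is a non-negative multiple of 5.
Solutions (x, y): none
Count: 0

0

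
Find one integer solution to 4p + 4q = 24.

Step 1: Check solvability.
gcd(4, 4) = 4
Since 4 divides 24, solutions exist.

Step 2: Apply extended Euclidean algorithm to find gcd.
We find integers such that 4*x0 + 4*y0 = 4

Step 3: Scale the particular solution.
Multiply by 24/4 = 6:
p = 0, q = 6

Step 4: Verify.
4*(0) + 4*(6) = 24 = 24 ✓

p = 0, q = 6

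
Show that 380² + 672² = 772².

Compute a² + b²:
380² + 672² = 144400 + 451584 = 595984
Compute c²:
772² = 595984
Since 595984 = 595984, it is a Pythagorean triple.

Yes, it is a Pythagorean triple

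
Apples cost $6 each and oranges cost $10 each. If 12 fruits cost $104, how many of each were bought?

Let a = apples, o = oranges.
a + o = 12
6a + 10o = 104
Substitute o = 12 - a:
6a + 10(12 - a) = 104
(6 - 10)a = 104 - 120
-4a = -16
a = 4, o = 12 - 4 = 8

Apples: 4, Oranges: 8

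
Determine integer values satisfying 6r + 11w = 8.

Step 1: Check solvability.
gcd(6, 11) = 1
Since 1 divides 8, solutions exist.

Step 2: Apply extended Euclidean algorithm to find gcd.
We find integers such that 6*x0 + 11*y0 = 1

Step 3: Scale the particular solution.
Multiply by 8/1 = 8:
r = 16, w = -8

Step 4: Verify.
6*(16) + 11*(-8) = 8 = 8 ✓

r = 16, w = -8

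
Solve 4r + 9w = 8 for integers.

Step 1: Check solvability.
gcd(4, 9) = 1
Since 1 divides 8, solutions exist.

Step 2: Apply extended Euclidean algorithm to find gcd.
We find integers such that 4*x0 + 9*y0 = 1

Step 3: Scale the particular solution.
Multiply by 8/1 = 8:
r = -16, w = 8

Step 4: Verify.
4*(-16) + 9*(8) = 8 = 8 ✓

r = -16, w = 8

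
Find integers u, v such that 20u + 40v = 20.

Step 1: Check solvability.
gcd(20, 40) = 20
Since 20 divides 20, solutions exist.

Step 2: Apply extended Euclidean algorithm to find gcd.
We find integers such that 20*x0 + 40*y0 = 20

Step 3: Scale the particular solution.
Multiply by 20/20 = 1:
u = 1, v = 0

Step 4: Verify.
20*(1) + 40*(0) = 20 = 20 ✓

u = 1, v = 0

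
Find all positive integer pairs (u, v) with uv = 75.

The positive divisors of 75 are: 1, 3, 5, 15, 25, 75.
Each divisor d gives the pair (d, 75/d):
(1, 75), (3, 25), (5, 15), (15, 5), (25, 3), (75, 1)

(1, 75), (3, 25), (5, 15), (15, 5), (25, 3), (75, 1)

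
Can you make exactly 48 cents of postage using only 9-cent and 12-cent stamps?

We need non-negative x, y with 9x + 12y = 48.
gcd(9, 12) = 3 divides 48, so integer solutions exist.
Search for a non-negative one: x = 0 gives 12y = 48 - 0 = 48, so y = 4.
Check: 9·0 + 12·4 = 48 ✓

Yes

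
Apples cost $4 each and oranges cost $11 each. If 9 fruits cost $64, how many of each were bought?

Let a = apples, o = oranges.
a + o = 9
4a + 11o = 64
Substitute o = 9 - a:
4a + 11(9 - a) = 64
(4 - 11)a = 64 - 99
-7a = -35
a = 5, o = 9 - 5 = 4

Apples: 5, Oranges: 4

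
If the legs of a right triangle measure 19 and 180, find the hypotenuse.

c² = a² + b² = 19² + 180² = 361 + 32400 = 32761
c = 181

181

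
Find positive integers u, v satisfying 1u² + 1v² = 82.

Try small values of u and check whether (82 - 1u²)/1 is a perfect square.
u = 1: 1·1² = 1, so 1v² = 82 - 1 = 81, giving v² = 81, v = 9.
Check: 1·1² + 1·9² = 1 + 81 = 82 ✓

u = 1, v = 9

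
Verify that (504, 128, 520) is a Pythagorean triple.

Compute a² + b² = 504² + 128² = 254016 + 16384 = 270400
Compute c² = 520² = 270400
Since 270400 = 270400, confirmed.

Yes, it is a Pythagorean triple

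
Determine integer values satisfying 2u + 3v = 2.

Step 1: Check solvability.
gcd(2, 3) = 1
Since 1 divides 2, solutions exist.

Step 2: Apply extended Euclidean algorithm to find gcd.
We find integers such that 2*x0 + 3*y0 = 1

Step 3: Scale the particular solution.
Multiply by 2/1 = 2:
u = -2, v = 2

Step 4: Verify.
2*(-2) + 3*(2) = 2 = 2 ✓

u = -2, v = 2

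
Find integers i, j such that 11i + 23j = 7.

Step 1: Check solvability.
gcd(11, 23) = 1
Since 1 divides 7, solutions exist.

Step 2: Apply extended Euclidean algorithm to find gcd.
We find integers such that 11*x0 + 23*y0 = 1

Step 3: Scale the particular solution.
Multiply by 7/1 = 7:
i = -14, j = 7

Step 4: Verify.
11*(-14) + 23*(7) = 7 = 7 ✓

i = -14, j = 7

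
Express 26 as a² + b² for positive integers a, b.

We need to find integers a, b > 0 such that a² + b² = 26.
Trying a = 1: b² = 26 - 1² = 26 - 1 = 25
b = 5
Check: 1² + 5² = 1 + 25 = 26 ✓

26 = 1² + 5²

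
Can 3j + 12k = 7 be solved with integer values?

Step 1: Compute gcd(3, 12).
gcd(3, 12) = 3

Step 2: Check divisibility.
Does 3 divide 7? 7 = 3 x 2 + 1, so no.

By the theorem on linear Diophantine equations, 3j + 12k = 7 has integer solutions if and only if gcd(3, 12) divides 7. Since 3 does not divide 7, no solutions exist.

No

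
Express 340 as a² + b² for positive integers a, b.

We need to find integers a, b > 0 such that a² + b² = 340.
Trying a = 4: b² = 340 - 4² = 340 - 16 = 324
b = 18
Check: 4² + 18² = 16 + 324 = 340 ✓

340 = 4² + 18²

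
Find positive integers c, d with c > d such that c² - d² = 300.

Factor: c² - d² = (c+d)(c-d) = 300.
We need two factors of 300 with the same parity.
Use c+d = 150 and c-d = 2 (product 150·2 = 300).
Adding: 2c = 152, so c = 76.
Subtracting: 2d = 148, so d = 74.
Check: 76² - 74² = 5776 - 5476 = 300 ✓

c = 76, d = 74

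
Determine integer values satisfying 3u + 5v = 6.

Step 1: Check solvability.
gcd(3, 5) = 1
Since 1 divides 6, solutions exist.

Step 2: Apply extended Euclidean algorithm to find gcd.
We find integers such that 3*x0 + 5*y0 = 1

Step 3: Scale the particular solution.
Multiply by 6/1 = 6:
u = 12, v = -6

Step 4: Verify.
3*(12) + 5*(-6) = 6 = 6 ✓

u = 12, v = -6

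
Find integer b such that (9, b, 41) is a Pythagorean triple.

b² = c² - a² = 41² - 9² = 1681 - 81 = 1600
b = sqrt(1600) = 40

40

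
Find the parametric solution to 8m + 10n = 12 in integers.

Step 1: Compute gcd(8, 10) = 2.
Since 2 divides 12, solutions exist.

Step 2: Find a particular solution using extended Euclidean algorithm.
We get m₀ = -6, n₀ = 6.
Check: 8*-6 + 10*6 = 12 = 12 ✓

Step 3: Write the general solution.
m = -6 + (10/2)t = -6 + 5t
n = 6 - (8/2)t = 6 - 4t
for any integer t.

m = -6 + 5t, n = 6 - 4t for integer t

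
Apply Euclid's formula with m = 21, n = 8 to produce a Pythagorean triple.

a = m² - n² = 21² - 8² = 441 - 64 = 377
b = 2mn = 2·21·8 = 336
c = m² + n² = 441 + 64 = 505
Verify: 377² + 336² = 142129 + 112896 = 255025 = 505² ✓

(377, 336, 505)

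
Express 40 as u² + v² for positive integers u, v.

We need to find integers u, v > 0 such that u² + v² = 40.
Trying u = 2: v² = 40 - 2² = 40 - 4 = 36
v = 6
Check: 2² + 6² = 4 + 36 = 40 ✓

40 = 2² + 6²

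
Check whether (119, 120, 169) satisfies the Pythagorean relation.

Compute a² + b²:
119² + 120² = 14161 + 14400 = 28561
Compute c²:
169² = 28561
Since 28561 = 28561, it is a Pythagorean triple.

Yes, it is a Pythagorean triple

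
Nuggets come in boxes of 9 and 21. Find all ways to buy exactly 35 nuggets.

We need non-negative integers (x, y) with 9x + 21y = 35.
For each x in 0..3, check if 35 - 9x is a non-negative multiple of 21.
No x yields an integer y ≥ 0.

No solution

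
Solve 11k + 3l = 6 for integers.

Step 1: Check solvability.
gcd(11, 3) = 1
Since 1 divides 6, solutions exist.

Step 2: Apply extended Euclidean algorithm to find gcd.
We find integers such that 11*x0 + 3*y0 = 1

Step 3: Scale the particular solution.
Multiply by 6/1 = 6:
k = -6, l = 24

Step 4: Verify.
11*(-6) + 3*(24) = 6 = 6 ✓

k = -6, l = 24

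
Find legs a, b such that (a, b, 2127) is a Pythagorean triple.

We need a² + b² = 2127² = 4524129.
Trying: 777² + 1980² = 603729 + 3920400 = 4524129 ✓

(777, 1980, 2127)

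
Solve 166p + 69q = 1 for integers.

Step 1: Check solvability.
gcd(166, 69) = 1
Since 1 divides 1, solutions exist.

Step 2: Apply extended Euclidean algorithm to find gcd.
We find integers such that 166*x0 + 69*y0 = 1

Step 3: Scale the particular solution.
Multiply by 1/1 = 1:
p = -32, q = 77

Step 4: Verify.
166*(-32) + 69*(77) = 1 = 1 ✓

p = -32, q = 77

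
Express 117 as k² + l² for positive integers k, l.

We need to find integers k, l > 0 such that k² + l² = 117.
Trying k = 6: l² = 117 - 6² = 117 - 36 = 81
l = 9
Check: 6² + 9² = 36 + 81 = 117 ✓

117 = 6² + 9²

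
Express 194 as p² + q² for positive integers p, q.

We need to find integers p, q > 0 such that p² + q² = 194.
Trying p = 5: q² = 194 - 5² = 194 - 25 = 169
q = 13
Check: 5² + 13² = 25 + 169 = 194 ✓

194 = 5² + 13²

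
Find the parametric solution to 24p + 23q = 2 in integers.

Step 1: Compute gcd(24, 23) = 1.
Since 1 divides 2, solutions exist.

Step 2: Find a particular solution using extended Euclidean algorithm.
We get p₀ = 2, q₀ = -2.
Check: 24*2 + 23*-2 = 2 = 2 ✓

Step 3: Write the general solution.
p = 2 + (23/1)t = 2 + 23t
q = -2 - (24/1)t = -2 - 24t
for any integer t.

p = 2 + 23t, q = -2 - 24t for integer t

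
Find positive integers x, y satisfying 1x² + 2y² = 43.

Try small values of x and check whether (43 - 1x²)/2 is a perfect square.
x = 5: 1·5² = 25, so 2y² = 43 - 25 = 18, giving y² = 9, y = 3.
Check: 1·5² + 2·3² = 25 + 18 = 43 ✓

x = 5, y = 3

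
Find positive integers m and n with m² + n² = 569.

We need to find integers m, n > 0 such that m² + n² = 569.
Trying m = 13: n² = 569 - 13² = 569 - 169 = 400
n = 20
Check: 13² + 20² = 169 + 400 = 569 ✓

569 = 13² + 20²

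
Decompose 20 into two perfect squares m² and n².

We need to find integers m, n > 0 such that m² + n² = 20.
Trying m = 2: n² = 20 - 2² = 20 - 4 = 16
n = 4
Check: 2² + 4² = 4 + 16 = 20 ✓

20 = 2² + 4²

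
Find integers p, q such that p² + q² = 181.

We need to find integers p, q > 0 such that p² + q² = 181.
Trying p = 9: q² = 181 - 9² = 181 - 81 = 100
q = 10
Check: 9² + 10² = 81 + 100 = 181 ✓

181 = 9² + 10²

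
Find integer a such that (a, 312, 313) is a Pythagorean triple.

a² = c² - b² = 313² - 312² = 97969 - 97344 = 625
a = sqrt(625) = 25

25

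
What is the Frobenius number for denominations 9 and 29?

For two coprime denominations a and b, the Frobenius number (largest value not representable as a non-negative combination) is ab - a - b.
Here gcd(9, 29) = 1, so they are coprime.
F(9, 29) = 9·29 - 9 - 29 = 261 - 38 = 223

223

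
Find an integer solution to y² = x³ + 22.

Try small integer x values and check whether x³ + 22 is a perfect square.
x = 3: x³ + 22 = 3³ + 22 = 27 + 22 = 49
Is 49 a perfect square? 7² = 49 ✓
So (x, y) = (3, 7) is a solution.

x = 3, y = 7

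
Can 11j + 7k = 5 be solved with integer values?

Step 1: Compute gcd(11, 7).
gcd(11, 7) = 1

Step 2: Check divisibility.
Does 1 divide 5? 5 = 1 x 5, so yes.

By the theorem on linear Diophantine equations, 11j + 7k = 5 has integer solutions if and only if gcd(11, 7) divides 5. Since 1 | 5, solutions exist.

Yes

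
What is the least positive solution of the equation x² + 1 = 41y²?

We need x² = 41y² - 1. Try successive y:
y = 1: x² = 41·1² - 1 = 40, not a perfect square
y = 2: x² = 41·2² - 1 = 163, not a perfect square
y = 3: x² = 41·3² - 1 = 368, not a perfect square
...
y = 5: x² = 41·5² - 1 = 1024 = 32² ✓
Check: 32² - 41·5² = 1024 - 1025 = -1 ✓

x = 32, y = 5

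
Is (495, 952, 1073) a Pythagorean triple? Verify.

Compute a² + b² = 495² + 952² = 245025 + 906304 = 1151329
Compute c² = 1073² = 1151329
Since 1151329 = 1151329, confirmed.

Yes, it is a Pythagorean triple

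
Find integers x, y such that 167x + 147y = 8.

Step 1: Check solvability.
gcd(167, 147) = 1
Since 1 divides 8, solutions exist.

Step 2: Apply extended Euclidean algorithm to find gcd.
We find integers such that 167*x0 + 147*y0 = 1

Step 3: Scale the particular solution.
Multiply by 8/1 = 8:
x = -176, y = 200

Step 4: Verify.
167*(-176) + 147*(200) = 8 = 8 ✓

x = -176, y = 200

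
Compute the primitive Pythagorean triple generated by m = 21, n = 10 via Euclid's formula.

a = m² - n² = 441 - 100 = 341
b = 2mn = 2·21·10 = 420
c = m² + n² = 441 + 100 = 541
Verify: 341² + 420² = 116281 + 176400 = 292681 = 541² ✓

(341, 420, 541)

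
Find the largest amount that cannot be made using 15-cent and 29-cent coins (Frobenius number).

For two coprime denominations a and b, the Frobenius number (largest value not representable as a non-negative combination) is ab - a - b.
Here gcd(15, 29) = 1, so they are coprime.
F(15, 29) = 15·29 - 15 - 29 = 435 - 44 = 391

391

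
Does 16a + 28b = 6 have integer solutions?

Step 1: Compute gcd(16, 28).
gcd(16, 28) = 4

Step 2: Check divisibility.
Does 4 divide 6? 6 = 4 x 1 + 2, so no.

By the theorem on linear Diophantine equations, 16a + 28b = 6 has integer solutions if and only if gcd(16, 28) divides 6. Since 4 does not divide 6, no solutions exist.

No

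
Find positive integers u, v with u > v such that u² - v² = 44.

Factor: u² - v² = (u+v)(u-v) = 44.
We need two factors of 44 with the same parity.
Use u+v = 22 and u-v = 2 (product 22·2 = 44).
Adding: 2u = 24, so u = 12.
Subtracting: 2v = 20, so v = 10.
Check: 12² - 10² = 144 - 100 = 44 ✓

u = 12, v = 10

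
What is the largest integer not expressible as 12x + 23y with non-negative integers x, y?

For two coprime denominations a and b, the Frobenius number (largest value not representable as a non-negative combination) is ab - a - b.
Here gcd(12, 23) = 1, so they are coprime.
F(12, 23) = 12·23 - 12 - 23 = 276 - 35 = 241

241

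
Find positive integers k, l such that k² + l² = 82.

Search for k with 82 - k² a perfect square.
k = 1: 82 - 1² = 82 - 1 = 81 = 9² ✓
So k = 1, l = 9.

k = 1, l = 9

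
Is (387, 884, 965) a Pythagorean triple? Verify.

Compute a² + b² = 387² + 884² = 149769 + 781456 = 931225
Compute c² = 965² = 931225
Since 931225 = 931225, confirmed.

Yes, it is a Pythagorean triple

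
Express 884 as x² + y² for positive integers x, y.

We need to find integers x, y > 0 such that x² + y² = 884.
Trying x = 10: y² = 884 - 10² = 884 - 100 = 784
y = 28
Check: 10² + 28² = 100 + 784 = 884 ✓

884 = 10² + 28²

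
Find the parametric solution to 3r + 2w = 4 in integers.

Step 1: Compute gcd(3, 2) = 1.
Since 1 divides 4, solutions exist.

Step 2: Find a particular solution using extended Euclidean algorithm.
We get r₀ = 4, w₀ = -4.
Check: 3*4 + 2*-4 = 4 = 4 ✓

Step 3: Write the general solution.
r = 4 + (2/1)t = 4 + 2t
w = -4 - (3/1)t = -4 - 3t
for any integer t.

r = 4 + 2t, w = -4 - 3t for integer t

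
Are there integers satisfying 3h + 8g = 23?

Step 1: Compute gcd(3, 8).
gcd(3, 8) = 1

Step 2: Check divisibility.
Does 1 divide 23? 23 = 1 x 23, so yes.

By the theorem on linear Diophantine equations, 3h + 8g = 23 has integer solutions if and only if gcd(3, 8) divides 23. Since 1 | 23, solutions exist.

Yes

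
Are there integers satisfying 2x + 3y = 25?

Step 1: Compute gcd(2, 3).
gcd(2, 3) = 1

Step 2: Check divisibility.
Does 1 divide 25? 25 = 1 x 25, so yes.

By the theorem on linear Diophantine equations, 2x + 3y = 25 has integer solutions if and only if gcd(2, 3) divides 25. Since 1 | 25, solutions exist.

Yes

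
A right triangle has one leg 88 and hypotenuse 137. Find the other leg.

a² = c² - b² = 18769 - 7744 = 11025
a = 105

105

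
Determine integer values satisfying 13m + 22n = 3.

Step 1: Check solvability.
gcd(13, 22) = 1
Since 1 divides 3, solutions exist.

Step 2: Apply extended Euclidean algorithm to find gcd.
We find integers such that 13*x0 + 22*y0 = 1

Step 3: Scale the particular solution.
Multiply by 3/1 = 3:
m = -15, n = 9

Step 4: Verify.
13*(-15) + 22*(9) = 3 = 3 ✓

m = -15, n = 9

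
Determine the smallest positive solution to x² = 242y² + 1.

We seek the smallest positive integers (x, y) with x² - 242y² = 1, i.e., x² = 242y² + 1.
Try successive y values:
y = 1: x² = 242·1² + 1 = 243, not a perfect square
y = 2: x² = 242·2² + 1 = 969, not a perfect square
y = 3: x² = 242·3² + 1 = 2179, not a perfect square
... continuing the search (or via continued fractions) ...
y = 1260: x² = 242·1260² + 1 = 384199201, x = 19601 ✓

Verify: 19601² - 242·1260² = 384199201 - 384199200 = 1 ✓

x = 19601, y = 1260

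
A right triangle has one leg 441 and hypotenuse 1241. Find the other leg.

b² = c² - a² = 1540081 - 194481 = 1345600
b = 1160

1160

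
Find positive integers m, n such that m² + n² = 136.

Search for m with 136 - m² a perfect square.
m = 6: 136 - 6² = 136 - 36 = 100 = 10² ✓
So m = 6, n = 10.

m = 6, n = 10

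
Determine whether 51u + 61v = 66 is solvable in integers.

Step 1: Compute gcd(51, 61).
gcd(51, 61) = 1

Step 2: Check divisibility.
Does 1 divide 66? 66 = 1 x 66, so yes.

By the theorem on linear Diophantine equations, 51u + 61v = 66 has integer solutions if and only if gcd(51, 61) divides 66. Since 1 | 66, solutions exist.

Yes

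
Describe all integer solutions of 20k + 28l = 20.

Step 1: Compute gcd(20, 28) = 4.
Since 4 divides 20, solutions exist.

Step 2: Find a particular solution using extended Euclidean algorithm.
We get k₀ = 15, l₀ = -10.
Check: 20*15 + 28*-10 = 20 = 20 ✓

Step 3: Write the general solution.
k = 15 + (28/4)t = 15 + 7t
l = -10 - (20/4)t = -10 - 5t
for any integer t.

k = 15 + 7t, l = -10 - 5t for integer t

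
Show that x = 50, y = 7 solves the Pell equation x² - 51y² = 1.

Compute x² = 50² = 2500
Compute 51y² = 51·7² = 51·49 = 2499
x² - 51y² = 2500 - 2499 = 1
Since this equals 1, (50, 7) is a solution.

Yes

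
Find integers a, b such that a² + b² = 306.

We need to find integers a, b > 0 such that a² + b² = 306.
Trying a = 9: b² = 306 - 9² = 306 - 81 = 225
b = 15
Check: 9² + 15² = 81 + 225 = 306 ✓

306 = 9² + 15²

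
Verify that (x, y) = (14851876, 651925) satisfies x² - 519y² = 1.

Compute x² = 14851876² = 220578220719376
Compute 519y² = 519·651925² = 519·425006205625 = 220578220719375
x² - 519y² = 220578220719376 - 220578220719375 = 1
Since this equals 1, (14851876, 651925) is a solution.

Yes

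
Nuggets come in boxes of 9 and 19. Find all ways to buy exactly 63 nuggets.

We need non-negative integers (x, y) with 9x + 19y = 63.
For each x in 0..7, check if 63 - 9x is a non-negative multiple of 19.
x = 7: 19y = 0, y = 0 ✓

(7 boxes of 9, 0 boxes of 19)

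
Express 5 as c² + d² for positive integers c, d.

We need to find integers c, d > 0 such that c² + d² = 5.
Trying c = 1: d² = 5 - 1² = 5 - 1 = 4
d = 2
Check: 1² + 2² = 1 + 4 = 5 ✓

5 = 1² + 2²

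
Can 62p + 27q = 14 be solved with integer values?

Step 1: Compute gcd(62, 27).
gcd(62, 27) = 1

Step 2: Check divisibility.
Does 1 divide 14? 14 = 1 x 14, so yes.

By the theorem on linear Diophantine equations, 62p + 27q = 14 has integer solutions if and only if gcd(62, 27) divides 14. Since 1 | 14, solutions exist.

Yes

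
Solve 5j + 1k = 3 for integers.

Step 1: Check solvability.
gcd(5, 1) = 1
Since 1 divides 3, solutions exist.

Step 2: Apply extended Euclidean algorithm to find gcd.
We find integers such that 5*x0 + 1*y0 = 1

Step 3: Scale the particular solution.
Multiply by 3/1 = 3:
j = 0, k = 3

Step 4: Verify.
5*(0) + 1*(3) = 3 = 3 ✓

j = 0, k = 3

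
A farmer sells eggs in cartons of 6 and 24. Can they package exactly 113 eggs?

We need non-negative a, b with 6a + 24b = 113.
gcd(6, 24) = 6, and 6 does not divide 113.
No integer solutions exist.

No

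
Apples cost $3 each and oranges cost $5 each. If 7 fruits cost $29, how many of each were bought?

Let a = apples, o = oranges.
a + o = 7
3a + 5o = 29
Substitute o = 7 - a:
3a + 5(7 - a) = 29
(3 - 5)a = 29 - 35
-2a = -6
a = 3, o = 7 - 3 = 4

Apples: 3, Oranges: 4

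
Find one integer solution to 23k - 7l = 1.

Step 1: Check solvability.
gcd(23, 7) = 1
Since 1 divides 1, solutions exist.

Step 2: Apply extended Euclidean algorithm to find gcd.
We find integers such that 23*x0 + 7*y0 = 1

Step 3: Scale the particular solution.
Multiply by 1/1 = 1:
k = -3, l = -10

Step 4: Verify.
23*(-3) - 7*(-10) = 1 = 1 ✓

k = -3, l = -10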